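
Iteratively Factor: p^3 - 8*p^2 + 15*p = (p - 3)*(p^2 - 5*p) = p*(p - 3)*(p - 5)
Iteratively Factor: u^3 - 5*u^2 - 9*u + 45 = (u - 5)*(u^2 - 9) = (u - 5)*(u - 3)*(u + 3)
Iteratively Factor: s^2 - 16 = (s + 4)*(s - 4)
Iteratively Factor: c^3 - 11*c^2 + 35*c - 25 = (c - 1)*(c^2 - 10*c + 25) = (c - 5)*(c - 1)*(c - 5)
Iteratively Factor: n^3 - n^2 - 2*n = (n - 2)*(n^2 + n) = (n - 2)*(n + 1)*(n)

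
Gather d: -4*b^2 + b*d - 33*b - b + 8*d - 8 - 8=-4*b^2 - 34*b + d*(b + 8) - 16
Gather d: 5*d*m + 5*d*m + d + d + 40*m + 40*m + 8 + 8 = d*(10*m + 2) + 80*m + 16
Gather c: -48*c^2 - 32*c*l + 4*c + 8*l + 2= -48*c^2 + c*(4 - 32*l) + 8*l + 2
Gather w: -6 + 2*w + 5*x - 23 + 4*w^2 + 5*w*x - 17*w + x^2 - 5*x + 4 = 4*w^2 + w*(5*x - 15) + x^2 - 25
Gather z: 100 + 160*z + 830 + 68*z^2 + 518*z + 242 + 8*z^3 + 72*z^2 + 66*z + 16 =8*z^3 + 140*z^2 + 744*z + 1188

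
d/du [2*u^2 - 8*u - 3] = 4*u - 8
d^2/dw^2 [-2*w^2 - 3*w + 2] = -4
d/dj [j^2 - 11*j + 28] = 2*j - 11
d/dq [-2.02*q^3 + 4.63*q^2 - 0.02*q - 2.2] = -6.06*q^2 + 9.26*q - 0.02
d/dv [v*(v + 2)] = 2*v + 2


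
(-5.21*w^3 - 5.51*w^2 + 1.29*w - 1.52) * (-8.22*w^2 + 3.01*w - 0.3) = 42.8262*w^5 + 29.6101*w^4 - 25.6259*w^3 + 18.0303*w^2 - 4.9622*w + 0.456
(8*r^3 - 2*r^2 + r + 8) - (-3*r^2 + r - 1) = 8*r^3 + r^2 + 9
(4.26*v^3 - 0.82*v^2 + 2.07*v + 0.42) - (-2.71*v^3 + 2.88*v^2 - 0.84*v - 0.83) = 6.97*v^3 - 3.7*v^2 + 2.91*v + 1.25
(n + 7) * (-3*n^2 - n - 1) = -3*n^3 - 22*n^2 - 8*n - 7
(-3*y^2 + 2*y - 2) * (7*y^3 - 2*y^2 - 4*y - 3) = -21*y^5 + 20*y^4 - 6*y^3 + 5*y^2 + 2*y + 6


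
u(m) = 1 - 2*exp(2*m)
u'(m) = -4*exp(2*m)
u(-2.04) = 0.97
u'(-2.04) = -0.07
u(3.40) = -1794.69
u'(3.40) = -3591.39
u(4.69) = -23697.03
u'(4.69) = -47396.06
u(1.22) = -21.95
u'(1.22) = -45.89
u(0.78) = -8.52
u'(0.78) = -19.04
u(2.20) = -161.90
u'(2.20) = -325.80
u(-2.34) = 0.98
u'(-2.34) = -0.04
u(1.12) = -17.79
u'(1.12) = -37.57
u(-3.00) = 1.00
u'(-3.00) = -0.00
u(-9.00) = 1.00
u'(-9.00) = 0.00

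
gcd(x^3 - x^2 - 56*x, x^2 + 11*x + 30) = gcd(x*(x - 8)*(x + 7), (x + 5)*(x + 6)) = 1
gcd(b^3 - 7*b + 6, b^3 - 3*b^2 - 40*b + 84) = b - 2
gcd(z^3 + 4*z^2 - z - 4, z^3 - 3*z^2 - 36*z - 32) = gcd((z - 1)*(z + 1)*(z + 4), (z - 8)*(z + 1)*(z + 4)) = z^2 + 5*z + 4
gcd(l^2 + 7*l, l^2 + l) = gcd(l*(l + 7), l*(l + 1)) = l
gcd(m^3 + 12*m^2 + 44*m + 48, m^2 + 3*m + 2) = m + 2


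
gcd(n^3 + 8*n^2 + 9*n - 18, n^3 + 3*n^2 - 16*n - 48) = n + 3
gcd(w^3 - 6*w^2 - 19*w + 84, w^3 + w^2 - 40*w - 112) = w^2 - 3*w - 28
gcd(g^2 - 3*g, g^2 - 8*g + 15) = g - 3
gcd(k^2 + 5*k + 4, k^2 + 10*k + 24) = k + 4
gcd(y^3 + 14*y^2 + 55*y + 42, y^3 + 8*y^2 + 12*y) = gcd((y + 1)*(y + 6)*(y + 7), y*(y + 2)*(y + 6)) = y + 6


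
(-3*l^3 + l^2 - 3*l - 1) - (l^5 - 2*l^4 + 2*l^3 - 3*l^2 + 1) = -l^5 + 2*l^4 - 5*l^3 + 4*l^2 - 3*l - 2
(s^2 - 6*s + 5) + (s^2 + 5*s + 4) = 2*s^2 - s + 9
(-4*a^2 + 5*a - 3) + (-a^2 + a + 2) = -5*a^2 + 6*a - 1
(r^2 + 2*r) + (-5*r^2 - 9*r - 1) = -4*r^2 - 7*r - 1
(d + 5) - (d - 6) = 11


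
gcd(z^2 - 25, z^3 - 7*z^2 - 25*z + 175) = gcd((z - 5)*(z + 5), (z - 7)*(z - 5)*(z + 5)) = z^2 - 25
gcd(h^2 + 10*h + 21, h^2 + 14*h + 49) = h + 7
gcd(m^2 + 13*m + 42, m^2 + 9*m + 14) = m + 7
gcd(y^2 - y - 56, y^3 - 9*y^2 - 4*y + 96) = y - 8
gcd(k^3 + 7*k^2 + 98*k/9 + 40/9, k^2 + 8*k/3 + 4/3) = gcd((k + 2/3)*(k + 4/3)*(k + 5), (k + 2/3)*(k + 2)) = k + 2/3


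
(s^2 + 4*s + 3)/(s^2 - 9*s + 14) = (s^2 + 4*s + 3)/(s^2 - 9*s + 14)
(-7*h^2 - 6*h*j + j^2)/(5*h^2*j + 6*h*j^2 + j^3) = (-7*h + j)/(j*(5*h + j))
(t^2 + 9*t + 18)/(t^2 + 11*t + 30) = (t + 3)/(t + 5)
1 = 1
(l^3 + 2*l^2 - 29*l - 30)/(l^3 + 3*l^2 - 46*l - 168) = (l^2 - 4*l - 5)/(l^2 - 3*l - 28)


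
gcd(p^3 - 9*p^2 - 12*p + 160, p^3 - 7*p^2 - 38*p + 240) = p^2 - 13*p + 40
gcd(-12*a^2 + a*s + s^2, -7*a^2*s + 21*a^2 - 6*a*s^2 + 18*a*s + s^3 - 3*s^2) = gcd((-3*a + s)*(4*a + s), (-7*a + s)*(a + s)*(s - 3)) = 1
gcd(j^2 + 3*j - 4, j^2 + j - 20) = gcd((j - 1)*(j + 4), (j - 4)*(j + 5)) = 1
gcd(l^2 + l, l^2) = l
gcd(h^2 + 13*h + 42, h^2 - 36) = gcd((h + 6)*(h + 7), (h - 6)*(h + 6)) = h + 6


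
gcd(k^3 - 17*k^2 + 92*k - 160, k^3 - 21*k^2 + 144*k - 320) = k^2 - 13*k + 40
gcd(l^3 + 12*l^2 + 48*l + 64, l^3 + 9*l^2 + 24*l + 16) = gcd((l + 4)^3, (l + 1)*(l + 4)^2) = l^2 + 8*l + 16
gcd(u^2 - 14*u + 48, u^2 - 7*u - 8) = u - 8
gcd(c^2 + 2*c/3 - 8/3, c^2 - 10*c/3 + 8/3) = c - 4/3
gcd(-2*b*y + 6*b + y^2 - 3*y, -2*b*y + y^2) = -2*b + y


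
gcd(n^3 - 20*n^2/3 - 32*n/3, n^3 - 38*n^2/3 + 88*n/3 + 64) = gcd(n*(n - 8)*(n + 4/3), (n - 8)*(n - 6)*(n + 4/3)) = n^2 - 20*n/3 - 32/3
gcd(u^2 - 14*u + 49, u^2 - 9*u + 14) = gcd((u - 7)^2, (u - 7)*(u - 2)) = u - 7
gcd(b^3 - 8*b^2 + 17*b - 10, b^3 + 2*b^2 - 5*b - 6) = b - 2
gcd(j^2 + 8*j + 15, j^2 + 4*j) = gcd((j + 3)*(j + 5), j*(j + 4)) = 1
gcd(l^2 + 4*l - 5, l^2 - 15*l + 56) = 1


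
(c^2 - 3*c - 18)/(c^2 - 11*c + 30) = (c + 3)/(c - 5)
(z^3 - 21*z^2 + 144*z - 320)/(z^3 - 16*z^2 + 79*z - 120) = (z - 8)/(z - 3)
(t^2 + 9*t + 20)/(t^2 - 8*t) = (t^2 + 9*t + 20)/(t*(t - 8))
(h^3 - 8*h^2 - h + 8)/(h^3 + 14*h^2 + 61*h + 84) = (h^3 - 8*h^2 - h + 8)/(h^3 + 14*h^2 + 61*h + 84)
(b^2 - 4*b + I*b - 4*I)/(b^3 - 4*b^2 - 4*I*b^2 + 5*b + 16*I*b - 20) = 1/(b - 5*I)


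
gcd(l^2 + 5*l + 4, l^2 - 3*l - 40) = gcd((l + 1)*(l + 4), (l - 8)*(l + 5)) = 1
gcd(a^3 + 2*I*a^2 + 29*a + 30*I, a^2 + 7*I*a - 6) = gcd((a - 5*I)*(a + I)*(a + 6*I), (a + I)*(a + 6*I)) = a^2 + 7*I*a - 6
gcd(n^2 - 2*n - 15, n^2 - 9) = n + 3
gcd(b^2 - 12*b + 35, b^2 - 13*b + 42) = b - 7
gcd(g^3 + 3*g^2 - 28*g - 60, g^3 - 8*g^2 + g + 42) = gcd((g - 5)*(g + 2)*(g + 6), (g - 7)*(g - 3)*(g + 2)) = g + 2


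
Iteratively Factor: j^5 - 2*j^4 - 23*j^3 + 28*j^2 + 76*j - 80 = (j - 1)*(j^4 - j^3 - 24*j^2 + 4*j + 80) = (j - 2)*(j - 1)*(j^3 + j^2 - 22*j - 40) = (j - 5)*(j - 2)*(j - 1)*(j^2 + 6*j + 8) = (j - 5)*(j - 2)*(j - 1)*(j + 4)*(j + 2)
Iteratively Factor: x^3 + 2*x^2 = (x)*(x^2 + 2*x) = x*(x + 2)*(x)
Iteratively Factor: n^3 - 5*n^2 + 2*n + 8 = (n - 2)*(n^2 - 3*n - 4) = (n - 2)*(n + 1)*(n - 4)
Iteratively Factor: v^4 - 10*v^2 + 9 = (v - 1)*(v^3 + v^2 - 9*v - 9) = (v - 1)*(v + 1)*(v^2 - 9) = (v - 3)*(v - 1)*(v + 1)*(v + 3)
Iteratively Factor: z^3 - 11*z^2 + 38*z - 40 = (z - 4)*(z^2 - 7*z + 10) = (z - 4)*(z - 2)*(z - 5)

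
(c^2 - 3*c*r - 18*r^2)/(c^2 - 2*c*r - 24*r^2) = (c + 3*r)/(c + 4*r)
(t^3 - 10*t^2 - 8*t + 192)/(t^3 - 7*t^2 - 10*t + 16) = (t^2 - 2*t - 24)/(t^2 + t - 2)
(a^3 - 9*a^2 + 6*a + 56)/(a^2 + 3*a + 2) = (a^2 - 11*a + 28)/(a + 1)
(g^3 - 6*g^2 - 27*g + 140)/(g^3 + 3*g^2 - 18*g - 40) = (g - 7)/(g + 2)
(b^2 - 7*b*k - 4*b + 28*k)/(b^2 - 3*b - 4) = (b - 7*k)/(b + 1)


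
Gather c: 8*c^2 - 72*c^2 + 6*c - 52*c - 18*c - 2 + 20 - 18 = -64*c^2 - 64*c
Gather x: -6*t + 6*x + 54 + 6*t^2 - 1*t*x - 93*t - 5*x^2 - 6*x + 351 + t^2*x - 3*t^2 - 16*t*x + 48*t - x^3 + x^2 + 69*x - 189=3*t^2 - 51*t - x^3 - 4*x^2 + x*(t^2 - 17*t + 69) + 216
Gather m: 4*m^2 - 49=4*m^2 - 49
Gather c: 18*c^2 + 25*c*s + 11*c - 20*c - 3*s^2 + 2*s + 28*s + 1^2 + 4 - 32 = 18*c^2 + c*(25*s - 9) - 3*s^2 + 30*s - 27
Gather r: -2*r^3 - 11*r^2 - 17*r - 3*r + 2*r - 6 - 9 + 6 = -2*r^3 - 11*r^2 - 18*r - 9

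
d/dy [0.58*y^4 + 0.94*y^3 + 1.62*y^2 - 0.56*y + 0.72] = 2.32*y^3 + 2.82*y^2 + 3.24*y - 0.56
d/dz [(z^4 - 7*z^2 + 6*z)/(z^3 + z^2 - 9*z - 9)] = (z^4 - 4*z^3 - 5*z^2 + 18*z - 6)/(z^4 - 4*z^3 - 2*z^2 + 12*z + 9)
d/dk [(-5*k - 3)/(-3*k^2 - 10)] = (-15*k^2 - 18*k + 50)/(9*k^4 + 60*k^2 + 100)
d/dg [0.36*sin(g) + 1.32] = 0.36*cos(g)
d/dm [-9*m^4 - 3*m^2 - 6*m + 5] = -36*m^3 - 6*m - 6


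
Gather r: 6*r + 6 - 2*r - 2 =4*r + 4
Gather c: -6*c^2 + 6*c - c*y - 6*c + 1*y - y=-6*c^2 - c*y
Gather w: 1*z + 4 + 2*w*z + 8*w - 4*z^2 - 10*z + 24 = w*(2*z + 8) - 4*z^2 - 9*z + 28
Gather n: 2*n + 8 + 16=2*n + 24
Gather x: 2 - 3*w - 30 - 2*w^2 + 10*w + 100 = -2*w^2 + 7*w + 72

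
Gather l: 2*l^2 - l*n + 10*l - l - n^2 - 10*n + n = 2*l^2 + l*(9 - n) - n^2 - 9*n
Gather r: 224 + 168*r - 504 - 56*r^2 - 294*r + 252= -56*r^2 - 126*r - 28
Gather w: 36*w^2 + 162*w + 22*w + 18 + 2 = 36*w^2 + 184*w + 20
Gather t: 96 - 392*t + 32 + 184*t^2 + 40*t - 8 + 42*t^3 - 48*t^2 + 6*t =42*t^3 + 136*t^2 - 346*t + 120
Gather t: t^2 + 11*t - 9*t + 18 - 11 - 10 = t^2 + 2*t - 3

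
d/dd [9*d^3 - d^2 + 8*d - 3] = 27*d^2 - 2*d + 8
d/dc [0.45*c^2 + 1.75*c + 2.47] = 0.9*c + 1.75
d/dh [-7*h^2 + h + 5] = 1 - 14*h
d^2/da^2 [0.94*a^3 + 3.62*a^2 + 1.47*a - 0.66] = 5.64*a + 7.24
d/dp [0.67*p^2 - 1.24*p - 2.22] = 1.34*p - 1.24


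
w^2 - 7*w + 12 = (w - 4)*(w - 3)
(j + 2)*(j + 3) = j^2 + 5*j + 6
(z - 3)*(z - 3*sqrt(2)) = z^2 - 3*sqrt(2)*z - 3*z + 9*sqrt(2)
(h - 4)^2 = h^2 - 8*h + 16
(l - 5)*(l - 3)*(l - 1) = l^3 - 9*l^2 + 23*l - 15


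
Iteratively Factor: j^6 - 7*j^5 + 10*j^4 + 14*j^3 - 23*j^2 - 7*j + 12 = (j - 3)*(j^5 - 4*j^4 - 2*j^3 + 8*j^2 + j - 4) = (j - 3)*(j - 1)*(j^4 - 3*j^3 - 5*j^2 + 3*j + 4) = (j - 3)*(j - 1)*(j + 1)*(j^3 - 4*j^2 - j + 4) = (j - 4)*(j - 3)*(j - 1)*(j + 1)*(j^2 - 1) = (j - 4)*(j - 3)*(j - 1)*(j + 1)^2*(j - 1)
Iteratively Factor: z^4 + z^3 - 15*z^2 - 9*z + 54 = (z - 3)*(z^3 + 4*z^2 - 3*z - 18) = (z - 3)*(z + 3)*(z^2 + z - 6) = (z - 3)*(z + 3)^2*(z - 2)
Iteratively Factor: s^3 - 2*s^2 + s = (s)*(s^2 - 2*s + 1) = s*(s - 1)*(s - 1)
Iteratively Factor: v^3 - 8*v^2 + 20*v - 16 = (v - 2)*(v^2 - 6*v + 8) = (v - 4)*(v - 2)*(v - 2)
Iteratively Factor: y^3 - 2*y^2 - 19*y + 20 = (y - 5)*(y^2 + 3*y - 4) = (y - 5)*(y - 1)*(y + 4)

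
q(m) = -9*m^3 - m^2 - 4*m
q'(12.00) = -3916.00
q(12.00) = -15744.00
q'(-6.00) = -964.00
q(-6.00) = 1932.00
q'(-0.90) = -24.07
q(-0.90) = 9.35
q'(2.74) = -212.19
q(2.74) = -203.61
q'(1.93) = -108.43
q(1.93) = -76.15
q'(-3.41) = -311.14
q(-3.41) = 358.88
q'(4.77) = -627.87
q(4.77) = -1018.61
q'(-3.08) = -253.97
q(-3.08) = 265.80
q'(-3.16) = -267.29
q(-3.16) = 286.64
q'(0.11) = -4.55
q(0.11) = -0.46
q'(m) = -27*m^2 - 2*m - 4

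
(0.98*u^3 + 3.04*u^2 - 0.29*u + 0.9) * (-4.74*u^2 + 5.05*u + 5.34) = -4.6452*u^5 - 9.4606*u^4 + 21.9598*u^3 + 10.5031*u^2 + 2.9964*u + 4.806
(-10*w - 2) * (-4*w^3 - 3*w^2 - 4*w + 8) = 40*w^4 + 38*w^3 + 46*w^2 - 72*w - 16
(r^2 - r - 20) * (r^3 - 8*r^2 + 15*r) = r^5 - 9*r^4 + 3*r^3 + 145*r^2 - 300*r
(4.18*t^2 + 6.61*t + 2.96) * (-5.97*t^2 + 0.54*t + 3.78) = -24.9546*t^4 - 37.2045*t^3 + 1.6986*t^2 + 26.5842*t + 11.1888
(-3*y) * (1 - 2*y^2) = 6*y^3 - 3*y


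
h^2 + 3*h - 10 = (h - 2)*(h + 5)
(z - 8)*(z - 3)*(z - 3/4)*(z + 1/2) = z^4 - 45*z^3/4 + 211*z^2/8 - 15*z/8 - 9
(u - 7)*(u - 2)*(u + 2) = u^3 - 7*u^2 - 4*u + 28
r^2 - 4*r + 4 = (r - 2)^2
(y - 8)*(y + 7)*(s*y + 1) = s*y^3 - s*y^2 - 56*s*y + y^2 - y - 56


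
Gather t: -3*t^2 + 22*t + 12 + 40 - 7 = -3*t^2 + 22*t + 45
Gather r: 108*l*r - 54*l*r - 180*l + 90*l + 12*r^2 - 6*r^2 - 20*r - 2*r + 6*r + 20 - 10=-90*l + 6*r^2 + r*(54*l - 16) + 10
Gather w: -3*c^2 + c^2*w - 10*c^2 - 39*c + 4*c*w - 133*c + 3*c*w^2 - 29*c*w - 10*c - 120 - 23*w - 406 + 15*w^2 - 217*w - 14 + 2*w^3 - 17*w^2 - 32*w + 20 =-13*c^2 - 182*c + 2*w^3 + w^2*(3*c - 2) + w*(c^2 - 25*c - 272) - 520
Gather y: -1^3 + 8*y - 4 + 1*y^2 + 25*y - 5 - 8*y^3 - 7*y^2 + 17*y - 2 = -8*y^3 - 6*y^2 + 50*y - 12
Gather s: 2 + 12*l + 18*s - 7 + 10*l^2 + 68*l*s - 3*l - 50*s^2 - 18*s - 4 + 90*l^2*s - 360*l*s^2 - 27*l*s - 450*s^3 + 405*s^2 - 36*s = 10*l^2 + 9*l - 450*s^3 + s^2*(355 - 360*l) + s*(90*l^2 + 41*l - 36) - 9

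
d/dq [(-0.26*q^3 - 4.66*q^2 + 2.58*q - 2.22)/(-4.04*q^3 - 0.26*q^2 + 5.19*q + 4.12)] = (-18.7588*q^4 + 18.1476*q^3 - 53.6346*q^2 - 39.5528*q + 22.1514)/(16.3216*q^6 + 2.1008*q^5 - 41.8676*q^4 - 35.9884*q^3 + 24.7937*q^2 + 42.7656*q + 16.9744)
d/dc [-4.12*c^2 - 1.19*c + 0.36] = -8.24*c - 1.19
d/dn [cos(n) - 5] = -sin(n)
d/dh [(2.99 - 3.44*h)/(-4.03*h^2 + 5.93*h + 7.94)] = (-13.8632*h^2 + 24.0994*h - 45.0443)/(16.2409*h^4 - 47.7958*h^3 - 28.8315*h^2 + 94.1684*h + 63.0436)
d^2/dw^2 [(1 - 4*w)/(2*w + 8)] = 17/(w + 4)^3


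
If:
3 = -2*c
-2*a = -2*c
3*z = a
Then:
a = -3/2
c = -3/2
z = -1/2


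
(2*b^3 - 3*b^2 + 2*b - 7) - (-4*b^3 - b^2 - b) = 6*b^3 - 2*b^2 + 3*b - 7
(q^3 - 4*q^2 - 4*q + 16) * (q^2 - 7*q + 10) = q^5 - 11*q^4 + 34*q^3 + 4*q^2 - 152*q + 160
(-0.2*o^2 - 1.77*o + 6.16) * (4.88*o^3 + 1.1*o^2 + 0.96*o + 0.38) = -0.976*o^5 - 8.8576*o^4 + 27.9218*o^3 + 5.0008*o^2 + 5.241*o + 2.3408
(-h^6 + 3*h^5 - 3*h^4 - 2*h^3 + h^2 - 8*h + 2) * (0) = 0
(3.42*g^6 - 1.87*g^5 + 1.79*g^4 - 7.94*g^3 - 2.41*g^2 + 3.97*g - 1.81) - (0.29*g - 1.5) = 3.42*g^6 - 1.87*g^5 + 1.79*g^4 - 7.94*g^3 - 2.41*g^2 + 3.68*g - 0.31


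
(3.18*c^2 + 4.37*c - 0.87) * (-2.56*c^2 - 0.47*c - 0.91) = -8.1408*c^4 - 12.6818*c^3 - 2.7205*c^2 - 3.5678*c + 0.7917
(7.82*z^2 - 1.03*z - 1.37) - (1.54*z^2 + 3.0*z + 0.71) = 6.28*z^2 - 4.03*z - 2.08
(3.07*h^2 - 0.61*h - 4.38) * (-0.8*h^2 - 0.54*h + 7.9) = -2.456*h^4 - 1.1698*h^3 + 28.0864*h^2 - 2.4538*h - 34.602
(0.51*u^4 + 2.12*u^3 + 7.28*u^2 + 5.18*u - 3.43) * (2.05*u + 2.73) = 1.0455*u^5 + 5.7383*u^4 + 20.7116*u^3 + 30.4934*u^2 + 7.1099*u - 9.3639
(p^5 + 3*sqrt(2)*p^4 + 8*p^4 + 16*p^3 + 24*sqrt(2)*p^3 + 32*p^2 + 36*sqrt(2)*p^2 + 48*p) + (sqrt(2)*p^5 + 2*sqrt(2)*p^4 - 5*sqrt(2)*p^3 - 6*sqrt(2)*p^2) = p^5 + sqrt(2)*p^5 + 5*sqrt(2)*p^4 + 8*p^4 + 16*p^3 + 19*sqrt(2)*p^3 + 32*p^2 + 30*sqrt(2)*p^2 + 48*p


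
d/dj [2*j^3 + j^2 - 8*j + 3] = 6*j^2 + 2*j - 8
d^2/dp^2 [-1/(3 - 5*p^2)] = 30*(5*p^2 + 1)/(5*p^2 - 3)^3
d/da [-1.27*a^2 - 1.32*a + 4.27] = -2.54*a - 1.32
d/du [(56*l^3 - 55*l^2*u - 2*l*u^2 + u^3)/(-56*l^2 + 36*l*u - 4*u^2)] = (266*l^4 + 168*l^3*u - 115*l^2*u^2 + 18*l*u^3 - u^4)/(4*(196*l^4 - 252*l^3*u + 109*l^2*u^2 - 18*l*u^3 + u^4))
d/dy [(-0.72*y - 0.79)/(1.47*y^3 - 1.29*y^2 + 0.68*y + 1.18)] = (2.1168*y^3 + 2.5551*y^2 - 2.0382*y - 0.3124)/(2.1609*y^6 - 3.7926*y^5 + 3.6633*y^4 + 1.7148*y^3 - 2.582*y^2 + 1.6048*y + 1.3924)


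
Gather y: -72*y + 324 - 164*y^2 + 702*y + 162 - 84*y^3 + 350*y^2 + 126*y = -84*y^3 + 186*y^2 + 756*y + 486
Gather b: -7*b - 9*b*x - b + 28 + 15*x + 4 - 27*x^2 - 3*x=b*(-9*x - 8) - 27*x^2 + 12*x + 32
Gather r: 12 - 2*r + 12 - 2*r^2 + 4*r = -2*r^2 + 2*r + 24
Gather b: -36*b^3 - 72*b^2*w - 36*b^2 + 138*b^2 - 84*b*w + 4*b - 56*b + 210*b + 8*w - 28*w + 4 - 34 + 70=-36*b^3 + b^2*(102 - 72*w) + b*(158 - 84*w) - 20*w + 40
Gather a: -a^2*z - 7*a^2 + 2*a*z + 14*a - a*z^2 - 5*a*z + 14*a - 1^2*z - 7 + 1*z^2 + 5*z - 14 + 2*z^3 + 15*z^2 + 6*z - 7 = a^2*(-z - 7) + a*(-z^2 - 3*z + 28) + 2*z^3 + 16*z^2 + 10*z - 28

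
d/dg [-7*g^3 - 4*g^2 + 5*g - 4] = -21*g^2 - 8*g + 5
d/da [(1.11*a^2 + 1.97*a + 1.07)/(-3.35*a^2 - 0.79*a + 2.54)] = (5.7226*a^2 + 12.8078*a + 5.8491)/(11.2225*a^4 + 5.293*a^3 - 16.3939*a^2 - 4.0132*a + 6.4516)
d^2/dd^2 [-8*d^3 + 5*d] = -48*d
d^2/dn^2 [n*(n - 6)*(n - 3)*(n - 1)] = 12*n^2 - 60*n + 54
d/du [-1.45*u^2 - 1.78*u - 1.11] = -2.9*u - 1.78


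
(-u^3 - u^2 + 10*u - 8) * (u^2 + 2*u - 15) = -u^5 - 3*u^4 + 23*u^3 + 27*u^2 - 166*u + 120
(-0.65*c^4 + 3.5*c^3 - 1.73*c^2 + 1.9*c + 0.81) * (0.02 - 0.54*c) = 0.351*c^5 - 1.903*c^4 + 1.0042*c^3 - 1.0606*c^2 - 0.3994*c + 0.0162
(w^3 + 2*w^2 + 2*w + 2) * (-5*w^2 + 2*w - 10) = -5*w^5 - 8*w^4 - 16*w^3 - 26*w^2 - 16*w - 20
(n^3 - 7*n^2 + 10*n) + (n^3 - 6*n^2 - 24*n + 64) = 2*n^3 - 13*n^2 - 14*n + 64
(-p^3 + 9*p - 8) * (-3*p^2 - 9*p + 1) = 3*p^5 + 9*p^4 - 28*p^3 - 57*p^2 + 81*p - 8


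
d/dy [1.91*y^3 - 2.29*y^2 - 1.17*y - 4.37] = 5.73*y^2 - 4.58*y - 1.17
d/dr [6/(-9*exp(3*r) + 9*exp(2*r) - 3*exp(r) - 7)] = (162*exp(2*r) - 108*exp(r) + 18)*exp(r)/(9*exp(3*r) - 9*exp(2*r) + 3*exp(r) + 7)^2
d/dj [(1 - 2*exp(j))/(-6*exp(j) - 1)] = 8*exp(j)/(6*exp(j) + 1)^2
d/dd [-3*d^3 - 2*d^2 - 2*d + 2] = -9*d^2 - 4*d - 2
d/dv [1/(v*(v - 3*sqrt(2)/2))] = (-4*v + 3*sqrt(2))/(v^2*(2*v^2 - 6*sqrt(2)*v + 9))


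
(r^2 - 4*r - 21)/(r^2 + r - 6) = (r - 7)/(r - 2)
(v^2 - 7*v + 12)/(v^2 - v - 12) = (v - 3)/(v + 3)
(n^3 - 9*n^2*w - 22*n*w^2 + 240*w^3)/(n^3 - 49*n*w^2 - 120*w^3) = (n - 6*w)/(n + 3*w)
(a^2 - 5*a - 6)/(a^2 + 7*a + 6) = (a - 6)/(a + 6)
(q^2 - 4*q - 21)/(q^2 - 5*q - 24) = (q - 7)/(q - 8)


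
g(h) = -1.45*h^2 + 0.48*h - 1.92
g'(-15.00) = 43.98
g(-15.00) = -335.37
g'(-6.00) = 17.88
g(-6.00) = -57.00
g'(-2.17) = 6.77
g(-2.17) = -9.79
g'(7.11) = -20.14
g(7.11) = -71.81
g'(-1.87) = 5.90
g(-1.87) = -7.89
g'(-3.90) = 11.79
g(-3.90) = -25.85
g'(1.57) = -4.07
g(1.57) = -4.74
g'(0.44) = -0.80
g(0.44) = -1.99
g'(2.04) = -5.44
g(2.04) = -6.98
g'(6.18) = -17.44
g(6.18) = -54.33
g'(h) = 0.48 - 2.9*h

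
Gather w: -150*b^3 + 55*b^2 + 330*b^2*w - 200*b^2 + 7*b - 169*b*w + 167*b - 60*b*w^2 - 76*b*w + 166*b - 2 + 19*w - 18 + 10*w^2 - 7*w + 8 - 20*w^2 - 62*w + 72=-150*b^3 - 145*b^2 + 340*b + w^2*(-60*b - 10) + w*(330*b^2 - 245*b - 50) + 60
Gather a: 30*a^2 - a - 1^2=30*a^2 - a - 1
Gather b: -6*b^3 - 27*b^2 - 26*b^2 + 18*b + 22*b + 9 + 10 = -6*b^3 - 53*b^2 + 40*b + 19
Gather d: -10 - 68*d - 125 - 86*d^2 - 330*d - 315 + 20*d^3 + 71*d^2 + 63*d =20*d^3 - 15*d^2 - 335*d - 450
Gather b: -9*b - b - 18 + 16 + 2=-10*b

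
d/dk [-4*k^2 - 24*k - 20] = -8*k - 24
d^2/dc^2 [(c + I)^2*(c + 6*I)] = 6*c + 16*I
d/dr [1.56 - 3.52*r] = -3.52000000000000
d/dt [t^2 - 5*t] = 2*t - 5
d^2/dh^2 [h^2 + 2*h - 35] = 2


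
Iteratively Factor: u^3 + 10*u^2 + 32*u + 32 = (u + 2)*(u^2 + 8*u + 16) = (u + 2)*(u + 4)*(u + 4)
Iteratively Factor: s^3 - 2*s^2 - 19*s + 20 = (s - 1)*(s^2 - s - 20) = (s - 1)*(s + 4)*(s - 5)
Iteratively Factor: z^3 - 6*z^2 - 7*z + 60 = (z - 4)*(z^2 - 2*z - 15) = (z - 4)*(z + 3)*(z - 5)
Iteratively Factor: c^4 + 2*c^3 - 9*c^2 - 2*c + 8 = (c - 1)*(c^3 + 3*c^2 - 6*c - 8) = (c - 2)*(c - 1)*(c^2 + 5*c + 4) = (c - 2)*(c - 1)*(c + 4)*(c + 1)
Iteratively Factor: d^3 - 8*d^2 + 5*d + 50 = (d + 2)*(d^2 - 10*d + 25) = (d - 5)*(d + 2)*(d - 5)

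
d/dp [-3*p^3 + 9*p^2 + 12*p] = -9*p^2 + 18*p + 12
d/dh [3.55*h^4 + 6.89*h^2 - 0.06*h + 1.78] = 14.2*h^3 + 13.78*h - 0.06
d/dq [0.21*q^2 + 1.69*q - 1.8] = 0.42*q + 1.69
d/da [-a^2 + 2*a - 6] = 2 - 2*a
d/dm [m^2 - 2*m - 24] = 2*m - 2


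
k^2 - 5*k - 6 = (k - 6)*(k + 1)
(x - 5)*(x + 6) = x^2 + x - 30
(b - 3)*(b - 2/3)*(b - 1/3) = b^3 - 4*b^2 + 29*b/9 - 2/3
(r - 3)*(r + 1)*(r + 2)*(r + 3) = r^4 + 3*r^3 - 7*r^2 - 27*r - 18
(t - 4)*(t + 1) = t^2 - 3*t - 4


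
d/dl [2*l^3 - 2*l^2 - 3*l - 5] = 6*l^2 - 4*l - 3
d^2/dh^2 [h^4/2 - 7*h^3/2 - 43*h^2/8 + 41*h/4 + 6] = 6*h^2 - 21*h - 43/4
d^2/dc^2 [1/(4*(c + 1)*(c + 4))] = ((c + 1)^2 + (c + 1)*(c + 4) + (c + 4)^2)/(2*(c + 1)^3*(c + 4)^3)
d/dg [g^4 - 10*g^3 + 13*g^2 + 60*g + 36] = 4*g^3 - 30*g^2 + 26*g + 60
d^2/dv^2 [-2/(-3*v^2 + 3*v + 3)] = 4*(v^2 - v - (2*v - 1)^2 - 1)/(3*(-v^2 + v + 1)^3)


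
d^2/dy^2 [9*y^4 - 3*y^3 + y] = 18*y*(6*y - 1)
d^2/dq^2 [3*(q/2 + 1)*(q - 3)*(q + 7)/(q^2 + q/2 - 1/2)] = 6*(-61*q^3 - 471*q^2 - 327*q - 133)/(8*q^6 + 12*q^5 - 6*q^4 - 11*q^3 + 3*q^2 + 3*q - 1)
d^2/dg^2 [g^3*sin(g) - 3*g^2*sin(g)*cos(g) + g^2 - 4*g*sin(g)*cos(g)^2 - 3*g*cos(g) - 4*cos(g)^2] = -g^3*sin(g) + 6*g^2*sin(2*g) + 6*g^2*cos(g) + 7*g*sin(g) + 9*g*sin(3*g) + 3*g*cos(g) - 12*g*cos(2*g) + 6*sin(g) - 3*sin(2*g) - 2*cos(g) + 8*cos(2*g) - 6*cos(3*g) + 2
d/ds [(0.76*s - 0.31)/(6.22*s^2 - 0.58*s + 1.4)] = (-4.7272*s^2 + 3.8564*s + 0.8842)/(38.6884*s^4 - 7.2152*s^3 + 17.7524*s^2 - 1.624*s + 1.96)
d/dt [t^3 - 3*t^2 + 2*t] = 3*t^2 - 6*t + 2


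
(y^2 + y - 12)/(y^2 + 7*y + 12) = (y - 3)/(y + 3)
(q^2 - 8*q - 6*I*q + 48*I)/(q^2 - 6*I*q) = (q - 8)/q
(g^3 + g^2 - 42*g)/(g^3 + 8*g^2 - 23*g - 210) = g*(g - 6)/(g^2 + g - 30)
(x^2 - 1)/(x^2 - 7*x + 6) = (x + 1)/(x - 6)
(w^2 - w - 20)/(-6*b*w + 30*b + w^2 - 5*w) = (w + 4)/(-6*b + w)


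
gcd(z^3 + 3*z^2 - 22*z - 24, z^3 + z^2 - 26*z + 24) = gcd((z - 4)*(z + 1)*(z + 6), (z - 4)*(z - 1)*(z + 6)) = z^2 + 2*z - 24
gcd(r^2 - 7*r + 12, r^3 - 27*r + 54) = r - 3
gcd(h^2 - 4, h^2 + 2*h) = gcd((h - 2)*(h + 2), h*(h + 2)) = h + 2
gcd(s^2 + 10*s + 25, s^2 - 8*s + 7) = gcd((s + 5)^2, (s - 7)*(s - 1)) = 1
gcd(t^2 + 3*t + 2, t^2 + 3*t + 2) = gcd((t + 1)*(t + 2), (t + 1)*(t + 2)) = t^2 + 3*t + 2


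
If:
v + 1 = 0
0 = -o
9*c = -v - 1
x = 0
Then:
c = 0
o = 0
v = -1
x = 0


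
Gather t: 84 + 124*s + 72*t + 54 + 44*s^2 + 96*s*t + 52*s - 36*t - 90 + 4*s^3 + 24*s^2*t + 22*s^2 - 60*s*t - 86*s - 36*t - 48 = 4*s^3 + 66*s^2 + 90*s + t*(24*s^2 + 36*s)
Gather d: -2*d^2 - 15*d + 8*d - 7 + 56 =-2*d^2 - 7*d + 49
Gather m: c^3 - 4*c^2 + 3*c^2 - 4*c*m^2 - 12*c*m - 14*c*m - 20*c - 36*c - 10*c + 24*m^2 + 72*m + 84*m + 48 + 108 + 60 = c^3 - c^2 - 66*c + m^2*(24 - 4*c) + m*(156 - 26*c) + 216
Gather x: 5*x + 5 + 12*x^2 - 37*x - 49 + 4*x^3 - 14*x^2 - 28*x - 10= 4*x^3 - 2*x^2 - 60*x - 54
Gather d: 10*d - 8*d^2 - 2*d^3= -2*d^3 - 8*d^2 + 10*d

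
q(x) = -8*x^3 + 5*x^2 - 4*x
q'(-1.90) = -109.64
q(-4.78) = 1007.08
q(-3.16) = 315.00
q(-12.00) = 14592.00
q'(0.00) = -4.00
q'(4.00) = -348.00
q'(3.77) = -307.41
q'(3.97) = -342.56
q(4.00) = -448.00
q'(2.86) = -171.71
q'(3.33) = -236.83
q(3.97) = -437.64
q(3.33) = -253.28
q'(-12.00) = -3580.00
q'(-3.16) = -275.25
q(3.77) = -372.68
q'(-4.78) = -600.16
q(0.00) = 0.00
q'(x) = -24*x^2 + 10*x - 4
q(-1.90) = 80.52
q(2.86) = -157.69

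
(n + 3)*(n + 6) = n^2 + 9*n + 18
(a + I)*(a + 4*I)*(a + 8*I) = a^3 + 13*I*a^2 - 44*a - 32*I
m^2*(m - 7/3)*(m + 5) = m^4 + 8*m^3/3 - 35*m^2/3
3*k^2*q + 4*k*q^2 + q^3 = q*(k + q)*(3*k + q)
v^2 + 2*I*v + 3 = (v - I)*(v + 3*I)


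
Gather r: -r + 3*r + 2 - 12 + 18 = 2*r + 8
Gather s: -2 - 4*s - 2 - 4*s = -8*s - 4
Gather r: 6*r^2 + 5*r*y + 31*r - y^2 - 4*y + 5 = 6*r^2 + r*(5*y + 31) - y^2 - 4*y + 5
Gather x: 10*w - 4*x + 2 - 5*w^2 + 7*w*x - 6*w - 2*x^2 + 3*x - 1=-5*w^2 + 4*w - 2*x^2 + x*(7*w - 1) + 1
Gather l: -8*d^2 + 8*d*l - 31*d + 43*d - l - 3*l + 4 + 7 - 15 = -8*d^2 + 12*d + l*(8*d - 4) - 4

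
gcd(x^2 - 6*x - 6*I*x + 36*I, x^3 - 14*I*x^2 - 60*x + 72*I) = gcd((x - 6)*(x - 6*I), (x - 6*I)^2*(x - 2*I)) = x - 6*I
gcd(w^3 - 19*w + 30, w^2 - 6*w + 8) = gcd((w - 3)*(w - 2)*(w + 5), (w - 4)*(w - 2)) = w - 2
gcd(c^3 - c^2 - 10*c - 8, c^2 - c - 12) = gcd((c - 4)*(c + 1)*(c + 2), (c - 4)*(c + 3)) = c - 4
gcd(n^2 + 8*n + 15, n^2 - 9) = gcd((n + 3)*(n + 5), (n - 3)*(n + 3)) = n + 3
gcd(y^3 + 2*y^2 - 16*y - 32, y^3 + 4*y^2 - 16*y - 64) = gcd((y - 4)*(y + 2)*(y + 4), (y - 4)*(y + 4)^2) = y^2 - 16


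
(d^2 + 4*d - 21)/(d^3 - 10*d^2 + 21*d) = (d + 7)/(d*(d - 7))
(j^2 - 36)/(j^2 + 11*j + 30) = (j - 6)/(j + 5)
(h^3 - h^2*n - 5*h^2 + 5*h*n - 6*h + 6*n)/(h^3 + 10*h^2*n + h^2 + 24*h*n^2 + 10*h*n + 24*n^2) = (h^2 - h*n - 6*h + 6*n)/(h^2 + 10*h*n + 24*n^2)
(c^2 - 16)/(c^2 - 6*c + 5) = (c^2 - 16)/(c^2 - 6*c + 5)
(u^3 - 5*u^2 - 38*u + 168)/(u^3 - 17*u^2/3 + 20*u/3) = 3*(u^2 - u - 42)/(u*(3*u - 5))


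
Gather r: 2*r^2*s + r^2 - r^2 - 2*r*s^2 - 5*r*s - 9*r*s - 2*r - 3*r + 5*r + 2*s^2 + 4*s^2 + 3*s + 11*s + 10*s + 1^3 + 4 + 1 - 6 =2*r^2*s + r*(-2*s^2 - 14*s) + 6*s^2 + 24*s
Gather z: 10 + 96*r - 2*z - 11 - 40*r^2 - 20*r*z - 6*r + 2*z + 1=-40*r^2 - 20*r*z + 90*r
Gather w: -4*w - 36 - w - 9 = -5*w - 45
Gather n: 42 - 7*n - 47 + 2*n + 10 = 5 - 5*n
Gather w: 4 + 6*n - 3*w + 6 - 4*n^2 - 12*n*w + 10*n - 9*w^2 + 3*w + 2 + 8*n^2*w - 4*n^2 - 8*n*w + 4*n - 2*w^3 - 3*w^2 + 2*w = -8*n^2 + 20*n - 2*w^3 - 12*w^2 + w*(8*n^2 - 20*n + 2) + 12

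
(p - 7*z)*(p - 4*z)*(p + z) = p^3 - 10*p^2*z + 17*p*z^2 + 28*z^3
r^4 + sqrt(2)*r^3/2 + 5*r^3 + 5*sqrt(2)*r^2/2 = r^2*(r + 5)*(r + sqrt(2)/2)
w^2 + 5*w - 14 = (w - 2)*(w + 7)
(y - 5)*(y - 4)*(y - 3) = y^3 - 12*y^2 + 47*y - 60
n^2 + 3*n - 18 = (n - 3)*(n + 6)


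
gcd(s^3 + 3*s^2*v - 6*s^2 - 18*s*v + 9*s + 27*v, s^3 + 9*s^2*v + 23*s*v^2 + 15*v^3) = s + 3*v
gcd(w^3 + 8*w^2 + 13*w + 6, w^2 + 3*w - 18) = w + 6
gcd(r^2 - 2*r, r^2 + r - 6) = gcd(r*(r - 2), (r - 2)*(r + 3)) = r - 2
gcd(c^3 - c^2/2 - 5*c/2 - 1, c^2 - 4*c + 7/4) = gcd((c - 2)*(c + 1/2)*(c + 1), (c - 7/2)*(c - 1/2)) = 1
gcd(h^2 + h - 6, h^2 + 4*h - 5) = 1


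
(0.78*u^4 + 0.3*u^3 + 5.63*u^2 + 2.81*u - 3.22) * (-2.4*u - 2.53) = -1.872*u^5 - 2.6934*u^4 - 14.271*u^3 - 20.9879*u^2 + 0.6187*u + 8.1466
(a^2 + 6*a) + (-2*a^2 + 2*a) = -a^2 + 8*a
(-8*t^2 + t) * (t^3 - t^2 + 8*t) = -8*t^5 + 9*t^4 - 65*t^3 + 8*t^2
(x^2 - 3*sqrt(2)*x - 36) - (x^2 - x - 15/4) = -3*sqrt(2)*x + x - 129/4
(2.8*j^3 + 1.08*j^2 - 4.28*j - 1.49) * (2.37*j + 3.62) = 6.636*j^4 + 12.6956*j^3 - 6.234*j^2 - 19.0249*j - 5.3938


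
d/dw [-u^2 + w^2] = 2*w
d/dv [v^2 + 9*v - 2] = 2*v + 9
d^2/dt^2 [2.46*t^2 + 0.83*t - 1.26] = 4.92000000000000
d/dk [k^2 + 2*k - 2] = 2*k + 2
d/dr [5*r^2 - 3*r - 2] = 10*r - 3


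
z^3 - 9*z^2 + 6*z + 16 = (z - 8)*(z - 2)*(z + 1)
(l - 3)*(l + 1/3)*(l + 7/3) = l^3 - l^2/3 - 65*l/9 - 7/3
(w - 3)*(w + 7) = w^2 + 4*w - 21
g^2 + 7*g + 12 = (g + 3)*(g + 4)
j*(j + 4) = j^2 + 4*j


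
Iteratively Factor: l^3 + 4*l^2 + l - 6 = (l + 3)*(l^2 + l - 2) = (l - 1)*(l + 3)*(l + 2)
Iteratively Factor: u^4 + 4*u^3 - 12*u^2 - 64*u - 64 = (u + 4)*(u^3 - 12*u - 16) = (u - 4)*(u + 4)*(u^2 + 4*u + 4) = (u - 4)*(u + 2)*(u + 4)*(u + 2)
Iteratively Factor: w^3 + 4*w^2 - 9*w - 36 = (w + 3)*(w^2 + w - 12) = (w + 3)*(w + 4)*(w - 3)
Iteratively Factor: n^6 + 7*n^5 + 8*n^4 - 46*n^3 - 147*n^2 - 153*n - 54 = (n + 3)*(n^5 + 4*n^4 - 4*n^3 - 34*n^2 - 45*n - 18) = (n + 3)^2*(n^4 + n^3 - 7*n^2 - 13*n - 6) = (n + 1)*(n + 3)^2*(n^3 - 7*n - 6) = (n - 3)*(n + 1)*(n + 3)^2*(n^2 + 3*n + 2) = (n - 3)*(n + 1)^2*(n + 3)^2*(n + 2)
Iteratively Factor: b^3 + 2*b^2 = (b + 2)*(b^2) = b*(b + 2)*(b)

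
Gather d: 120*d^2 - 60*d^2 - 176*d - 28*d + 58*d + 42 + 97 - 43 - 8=60*d^2 - 146*d + 88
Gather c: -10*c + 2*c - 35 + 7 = -8*c - 28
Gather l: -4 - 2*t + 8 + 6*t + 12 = 4*t + 16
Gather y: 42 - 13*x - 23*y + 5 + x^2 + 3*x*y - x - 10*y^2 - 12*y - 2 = x^2 - 14*x - 10*y^2 + y*(3*x - 35) + 45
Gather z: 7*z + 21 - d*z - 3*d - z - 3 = -3*d + z*(6 - d) + 18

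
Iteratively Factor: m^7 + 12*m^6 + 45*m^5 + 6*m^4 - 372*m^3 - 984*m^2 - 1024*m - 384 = (m + 4)*(m^6 + 8*m^5 + 13*m^4 - 46*m^3 - 188*m^2 - 232*m - 96) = (m + 2)*(m + 4)*(m^5 + 6*m^4 + m^3 - 48*m^2 - 92*m - 48) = (m + 2)*(m + 4)^2*(m^4 + 2*m^3 - 7*m^2 - 20*m - 12) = (m + 1)*(m + 2)*(m + 4)^2*(m^3 + m^2 - 8*m - 12) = (m + 1)*(m + 2)^2*(m + 4)^2*(m^2 - m - 6) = (m - 3)*(m + 1)*(m + 2)^2*(m + 4)^2*(m + 2)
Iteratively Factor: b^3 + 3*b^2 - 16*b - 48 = (b + 4)*(b^2 - b - 12) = (b + 3)*(b + 4)*(b - 4)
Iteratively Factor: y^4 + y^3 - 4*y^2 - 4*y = (y)*(y^3 + y^2 - 4*y - 4) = y*(y + 1)*(y^2 - 4) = y*(y - 2)*(y + 1)*(y + 2)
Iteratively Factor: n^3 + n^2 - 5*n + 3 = (n + 3)*(n^2 - 2*n + 1) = (n - 1)*(n + 3)*(n - 1)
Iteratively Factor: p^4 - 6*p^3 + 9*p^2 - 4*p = (p - 4)*(p^3 - 2*p^2 + p) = p*(p - 4)*(p^2 - 2*p + 1) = p*(p - 4)*(p - 1)*(p - 1)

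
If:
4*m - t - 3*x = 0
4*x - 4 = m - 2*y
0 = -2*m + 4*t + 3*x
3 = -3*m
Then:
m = -1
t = 2/3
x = -14/9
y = 83/18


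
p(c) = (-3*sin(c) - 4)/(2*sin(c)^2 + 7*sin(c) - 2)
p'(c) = (-4*sin(c)*cos(c) - 7*cos(c))*(-3*sin(c) - 4)/(2*sin(c)^2 + 7*sin(c) - 2)^2 - 3*cos(c)/(2*sin(c)^2 + 7*sin(c) - 2) = (6*sin(c)^2 + 16*sin(c) + 34)*cos(c)/(7*sin(c) - cos(2*c) - 1)^2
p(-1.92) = 0.17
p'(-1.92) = -0.18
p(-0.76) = 0.33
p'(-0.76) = 0.54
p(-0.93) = 0.25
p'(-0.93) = 0.37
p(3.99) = 0.29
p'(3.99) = -0.45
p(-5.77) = -2.85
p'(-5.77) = 10.25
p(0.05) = 2.52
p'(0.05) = 12.85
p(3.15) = 1.93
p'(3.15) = -7.99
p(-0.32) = 0.76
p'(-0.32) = 1.75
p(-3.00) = 1.21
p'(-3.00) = -3.63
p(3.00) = 4.55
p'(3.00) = -38.09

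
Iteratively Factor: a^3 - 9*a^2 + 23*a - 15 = (a - 3)*(a^2 - 6*a + 5) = (a - 5)*(a - 3)*(a - 1)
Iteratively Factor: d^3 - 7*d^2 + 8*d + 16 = (d - 4)*(d^2 - 3*d - 4) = (d - 4)^2*(d + 1)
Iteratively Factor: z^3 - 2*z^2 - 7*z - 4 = (z + 1)*(z^2 - 3*z - 4) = (z - 4)*(z + 1)*(z + 1)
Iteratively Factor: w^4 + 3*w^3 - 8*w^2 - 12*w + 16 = (w - 2)*(w^3 + 5*w^2 + 2*w - 8) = (w - 2)*(w - 1)*(w^2 + 6*w + 8) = (w - 2)*(w - 1)*(w + 2)*(w + 4)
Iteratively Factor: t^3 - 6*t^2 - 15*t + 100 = (t - 5)*(t^2 - t - 20) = (t - 5)*(t + 4)*(t - 5)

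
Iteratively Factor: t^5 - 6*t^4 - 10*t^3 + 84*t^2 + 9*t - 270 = (t + 3)*(t^4 - 9*t^3 + 17*t^2 + 33*t - 90) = (t - 3)*(t + 3)*(t^3 - 6*t^2 - t + 30) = (t - 5)*(t - 3)*(t + 3)*(t^2 - t - 6) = (t - 5)*(t - 3)*(t + 2)*(t + 3)*(t - 3)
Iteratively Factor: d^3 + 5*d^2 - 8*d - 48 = (d - 3)*(d^2 + 8*d + 16) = (d - 3)*(d + 4)*(d + 4)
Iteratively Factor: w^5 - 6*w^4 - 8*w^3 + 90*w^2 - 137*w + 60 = (w - 1)*(w^4 - 5*w^3 - 13*w^2 + 77*w - 60) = (w - 1)*(w + 4)*(w^3 - 9*w^2 + 23*w - 15) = (w - 1)^2*(w + 4)*(w^2 - 8*w + 15) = (w - 3)*(w - 1)^2*(w + 4)*(w - 5)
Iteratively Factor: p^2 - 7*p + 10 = (p - 5)*(p - 2)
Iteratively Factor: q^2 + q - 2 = (q - 1)*(q + 2)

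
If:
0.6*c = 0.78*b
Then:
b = 0.769230769230769*c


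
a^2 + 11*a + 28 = (a + 4)*(a + 7)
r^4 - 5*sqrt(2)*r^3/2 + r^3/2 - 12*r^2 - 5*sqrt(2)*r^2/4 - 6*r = r*(r + 1/2)*(r - 4*sqrt(2))*(r + 3*sqrt(2)/2)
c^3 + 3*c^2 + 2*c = c*(c + 1)*(c + 2)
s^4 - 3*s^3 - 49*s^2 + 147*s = s*(s - 7)*(s - 3)*(s + 7)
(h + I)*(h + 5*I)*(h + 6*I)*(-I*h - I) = -I*h^4 + 12*h^3 - I*h^3 + 12*h^2 + 41*I*h^2 - 30*h + 41*I*h - 30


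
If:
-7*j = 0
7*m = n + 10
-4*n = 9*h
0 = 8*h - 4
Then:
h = 1/2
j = 0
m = 71/56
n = -9/8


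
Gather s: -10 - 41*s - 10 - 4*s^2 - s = -4*s^2 - 42*s - 20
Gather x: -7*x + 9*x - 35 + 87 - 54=2*x - 2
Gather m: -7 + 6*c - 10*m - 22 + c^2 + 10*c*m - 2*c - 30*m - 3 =c^2 + 4*c + m*(10*c - 40) - 32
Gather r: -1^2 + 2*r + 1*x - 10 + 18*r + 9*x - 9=20*r + 10*x - 20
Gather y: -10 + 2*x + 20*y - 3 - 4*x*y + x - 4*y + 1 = 3*x + y*(16 - 4*x) - 12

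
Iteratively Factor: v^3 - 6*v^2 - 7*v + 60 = (v + 3)*(v^2 - 9*v + 20) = (v - 4)*(v + 3)*(v - 5)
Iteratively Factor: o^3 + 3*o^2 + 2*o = (o + 1)*(o^2 + 2*o) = o*(o + 1)*(o + 2)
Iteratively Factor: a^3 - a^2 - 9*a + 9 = (a + 3)*(a^2 - 4*a + 3) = (a - 3)*(a + 3)*(a - 1)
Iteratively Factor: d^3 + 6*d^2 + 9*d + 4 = (d + 1)*(d^2 + 5*d + 4) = (d + 1)^2*(d + 4)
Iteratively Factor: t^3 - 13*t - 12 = (t - 4)*(t^2 + 4*t + 3) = (t - 4)*(t + 1)*(t + 3)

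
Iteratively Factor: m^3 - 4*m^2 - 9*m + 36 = (m - 3)*(m^2 - m - 12) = (m - 4)*(m - 3)*(m + 3)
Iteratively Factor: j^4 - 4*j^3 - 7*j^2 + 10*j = (j + 2)*(j^3 - 6*j^2 + 5*j) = (j - 5)*(j + 2)*(j^2 - j) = (j - 5)*(j - 1)*(j + 2)*(j)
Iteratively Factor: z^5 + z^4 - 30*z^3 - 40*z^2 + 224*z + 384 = (z - 4)*(z^4 + 5*z^3 - 10*z^2 - 80*z - 96) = (z - 4)^2*(z^3 + 9*z^2 + 26*z + 24) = (z - 4)^2*(z + 2)*(z^2 + 7*z + 12) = (z - 4)^2*(z + 2)*(z + 4)*(z + 3)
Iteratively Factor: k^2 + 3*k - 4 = (k + 4)*(k - 1)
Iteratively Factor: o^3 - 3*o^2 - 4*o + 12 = (o + 2)*(o^2 - 5*o + 6) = (o - 2)*(o + 2)*(o - 3)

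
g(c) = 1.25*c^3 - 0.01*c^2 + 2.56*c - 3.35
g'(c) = 3.75*c^2 - 0.02*c + 2.56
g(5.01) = 166.41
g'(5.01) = 96.59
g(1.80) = 8.52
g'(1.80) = 14.67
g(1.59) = 5.72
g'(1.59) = 12.01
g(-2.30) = -24.50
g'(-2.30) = 22.44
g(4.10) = 93.13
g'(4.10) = 65.52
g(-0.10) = -3.61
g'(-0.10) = 2.60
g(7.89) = 630.19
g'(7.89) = 235.85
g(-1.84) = -15.88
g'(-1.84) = 15.29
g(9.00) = 930.13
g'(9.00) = 306.13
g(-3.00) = -44.87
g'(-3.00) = 36.37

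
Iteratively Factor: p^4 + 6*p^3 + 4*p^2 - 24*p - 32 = (p + 4)*(p^3 + 2*p^2 - 4*p - 8) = (p - 2)*(p + 4)*(p^2 + 4*p + 4) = (p - 2)*(p + 2)*(p + 4)*(p + 2)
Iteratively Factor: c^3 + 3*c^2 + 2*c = (c + 1)*(c^2 + 2*c) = (c + 1)*(c + 2)*(c)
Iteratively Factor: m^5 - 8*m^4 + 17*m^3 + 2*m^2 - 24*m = (m + 1)*(m^4 - 9*m^3 + 26*m^2 - 24*m) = (m - 4)*(m + 1)*(m^3 - 5*m^2 + 6*m) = (m - 4)*(m - 3)*(m + 1)*(m^2 - 2*m) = (m - 4)*(m - 3)*(m - 2)*(m + 1)*(m)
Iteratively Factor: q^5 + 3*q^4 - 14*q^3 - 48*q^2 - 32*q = (q + 2)*(q^4 + q^3 - 16*q^2 - 16*q) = (q - 4)*(q + 2)*(q^3 + 5*q^2 + 4*q) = (q - 4)*(q + 2)*(q + 4)*(q^2 + q) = (q - 4)*(q + 1)*(q + 2)*(q + 4)*(q)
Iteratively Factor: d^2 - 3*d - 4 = (d - 4)*(d + 1)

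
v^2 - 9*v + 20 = (v - 5)*(v - 4)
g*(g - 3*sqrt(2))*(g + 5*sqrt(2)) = g^3 + 2*sqrt(2)*g^2 - 30*g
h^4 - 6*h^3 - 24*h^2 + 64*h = h*(h - 8)*(h - 2)*(h + 4)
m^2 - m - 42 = (m - 7)*(m + 6)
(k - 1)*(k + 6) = k^2 + 5*k - 6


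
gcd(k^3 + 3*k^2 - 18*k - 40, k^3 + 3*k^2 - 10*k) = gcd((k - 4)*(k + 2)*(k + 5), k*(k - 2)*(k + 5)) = k + 5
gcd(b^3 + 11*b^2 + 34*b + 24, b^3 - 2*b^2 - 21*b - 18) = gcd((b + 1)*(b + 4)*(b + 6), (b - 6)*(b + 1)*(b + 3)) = b + 1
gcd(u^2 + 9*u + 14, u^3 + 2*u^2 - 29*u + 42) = u + 7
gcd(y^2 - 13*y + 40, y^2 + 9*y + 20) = 1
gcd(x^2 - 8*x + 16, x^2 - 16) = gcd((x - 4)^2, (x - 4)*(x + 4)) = x - 4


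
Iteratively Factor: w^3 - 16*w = (w - 4)*(w^2 + 4*w) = (w - 4)*(w + 4)*(w)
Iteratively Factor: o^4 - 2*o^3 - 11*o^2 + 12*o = (o - 4)*(o^3 + 2*o^2 - 3*o) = (o - 4)*(o - 1)*(o^2 + 3*o) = (o - 4)*(o - 1)*(o + 3)*(o)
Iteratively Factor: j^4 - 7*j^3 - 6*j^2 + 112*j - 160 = (j - 2)*(j^3 - 5*j^2 - 16*j + 80) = (j - 4)*(j - 2)*(j^2 - j - 20) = (j - 5)*(j - 4)*(j - 2)*(j + 4)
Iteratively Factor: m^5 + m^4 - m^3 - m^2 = (m - 1)*(m^4 + 2*m^3 + m^2) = m*(m - 1)*(m^3 + 2*m^2 + m) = m*(m - 1)*(m + 1)*(m^2 + m) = m^2*(m - 1)*(m + 1)*(m + 1)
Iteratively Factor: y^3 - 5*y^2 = (y - 5)*(y^2) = y*(y - 5)*(y)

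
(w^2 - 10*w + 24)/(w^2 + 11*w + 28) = (w^2 - 10*w + 24)/(w^2 + 11*w + 28)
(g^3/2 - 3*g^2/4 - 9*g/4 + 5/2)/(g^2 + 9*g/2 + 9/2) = (2*g^3 - 3*g^2 - 9*g + 10)/(2*(2*g^2 + 9*g + 9))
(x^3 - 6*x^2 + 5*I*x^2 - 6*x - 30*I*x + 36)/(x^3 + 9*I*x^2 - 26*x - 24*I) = (x - 6)/(x + 4*I)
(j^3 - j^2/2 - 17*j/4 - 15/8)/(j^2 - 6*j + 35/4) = (4*j^2 + 8*j + 3)/(2*(2*j - 7))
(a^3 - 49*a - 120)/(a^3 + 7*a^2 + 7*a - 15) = (a - 8)/(a - 1)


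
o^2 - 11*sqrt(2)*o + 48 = (o - 8*sqrt(2))*(o - 3*sqrt(2))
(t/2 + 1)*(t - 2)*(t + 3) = t^3/2 + 3*t^2/2 - 2*t - 6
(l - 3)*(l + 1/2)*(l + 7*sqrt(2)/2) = l^3 - 5*l^2/2 + 7*sqrt(2)*l^2/2 - 35*sqrt(2)*l/4 - 3*l/2 - 21*sqrt(2)/4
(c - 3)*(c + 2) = c^2 - c - 6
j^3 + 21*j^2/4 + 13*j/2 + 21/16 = (j + 1/4)*(j + 3/2)*(j + 7/2)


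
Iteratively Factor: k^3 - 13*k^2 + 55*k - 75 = (k - 5)*(k^2 - 8*k + 15) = (k - 5)^2*(k - 3)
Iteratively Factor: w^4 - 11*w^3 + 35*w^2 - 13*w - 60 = (w + 1)*(w^3 - 12*w^2 + 47*w - 60) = (w - 5)*(w + 1)*(w^2 - 7*w + 12) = (w - 5)*(w - 4)*(w + 1)*(w - 3)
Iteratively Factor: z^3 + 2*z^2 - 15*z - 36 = (z + 3)*(z^2 - z - 12) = (z + 3)^2*(z - 4)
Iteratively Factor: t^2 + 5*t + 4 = (t + 1)*(t + 4)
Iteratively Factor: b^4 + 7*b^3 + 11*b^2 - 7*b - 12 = (b - 1)*(b^3 + 8*b^2 + 19*b + 12) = (b - 1)*(b + 3)*(b^2 + 5*b + 4) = (b - 1)*(b + 3)*(b + 4)*(b + 1)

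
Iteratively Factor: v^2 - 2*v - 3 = (v - 3)*(v + 1)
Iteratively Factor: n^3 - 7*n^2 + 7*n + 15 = (n - 3)*(n^2 - 4*n - 5) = (n - 5)*(n - 3)*(n + 1)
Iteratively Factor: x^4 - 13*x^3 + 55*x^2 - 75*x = (x)*(x^3 - 13*x^2 + 55*x - 75) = x*(x - 3)*(x^2 - 10*x + 25) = x*(x - 5)*(x - 3)*(x - 5)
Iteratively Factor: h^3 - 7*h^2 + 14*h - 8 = (h - 1)*(h^2 - 6*h + 8) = (h - 4)*(h - 1)*(h - 2)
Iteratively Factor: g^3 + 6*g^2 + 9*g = (g)*(g^2 + 6*g + 9) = g*(g + 3)*(g + 3)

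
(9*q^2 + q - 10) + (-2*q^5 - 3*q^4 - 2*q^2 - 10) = -2*q^5 - 3*q^4 + 7*q^2 + q - 20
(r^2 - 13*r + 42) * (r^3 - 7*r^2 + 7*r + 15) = r^5 - 20*r^4 + 140*r^3 - 370*r^2 + 99*r + 630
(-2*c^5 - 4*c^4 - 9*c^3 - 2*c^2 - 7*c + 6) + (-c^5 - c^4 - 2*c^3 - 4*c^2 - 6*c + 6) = -3*c^5 - 5*c^4 - 11*c^3 - 6*c^2 - 13*c + 12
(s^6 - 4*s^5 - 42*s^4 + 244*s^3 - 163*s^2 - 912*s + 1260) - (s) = s^6 - 4*s^5 - 42*s^4 + 244*s^3 - 163*s^2 - 913*s + 1260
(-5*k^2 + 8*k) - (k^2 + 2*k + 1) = -6*k^2 + 6*k - 1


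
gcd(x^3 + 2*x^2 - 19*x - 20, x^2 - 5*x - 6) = x + 1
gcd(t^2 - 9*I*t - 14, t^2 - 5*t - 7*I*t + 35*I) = t - 7*I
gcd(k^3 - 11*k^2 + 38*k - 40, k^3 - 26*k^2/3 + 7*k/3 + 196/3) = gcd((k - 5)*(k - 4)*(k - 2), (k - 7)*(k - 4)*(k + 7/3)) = k - 4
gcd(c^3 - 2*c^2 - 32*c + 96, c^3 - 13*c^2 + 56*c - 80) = c^2 - 8*c + 16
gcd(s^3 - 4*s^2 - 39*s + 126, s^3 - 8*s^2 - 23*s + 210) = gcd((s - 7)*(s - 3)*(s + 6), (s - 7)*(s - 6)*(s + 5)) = s - 7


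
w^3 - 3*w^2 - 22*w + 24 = (w - 6)*(w - 1)*(w + 4)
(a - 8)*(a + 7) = a^2 - a - 56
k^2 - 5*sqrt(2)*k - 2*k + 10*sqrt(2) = (k - 2)*(k - 5*sqrt(2))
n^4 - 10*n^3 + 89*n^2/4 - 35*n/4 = n*(n - 7)*(n - 5/2)*(n - 1/2)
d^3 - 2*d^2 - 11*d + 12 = (d - 4)*(d - 1)*(d + 3)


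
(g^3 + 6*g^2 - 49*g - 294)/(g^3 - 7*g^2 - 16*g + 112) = (g^2 + 13*g + 42)/(g^2 - 16)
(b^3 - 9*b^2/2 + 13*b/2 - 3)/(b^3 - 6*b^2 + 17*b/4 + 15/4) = 2*(b^2 - 3*b + 2)/(2*b^2 - 9*b - 5)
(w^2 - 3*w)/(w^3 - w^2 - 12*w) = (3 - w)/(-w^2 + w + 12)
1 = 1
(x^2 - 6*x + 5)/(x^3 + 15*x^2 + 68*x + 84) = (x^2 - 6*x + 5)/(x^3 + 15*x^2 + 68*x + 84)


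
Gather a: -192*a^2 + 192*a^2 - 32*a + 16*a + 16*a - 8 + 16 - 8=0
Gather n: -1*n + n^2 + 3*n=n^2 + 2*n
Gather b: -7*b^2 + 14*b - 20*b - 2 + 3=-7*b^2 - 6*b + 1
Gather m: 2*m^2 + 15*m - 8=2*m^2 + 15*m - 8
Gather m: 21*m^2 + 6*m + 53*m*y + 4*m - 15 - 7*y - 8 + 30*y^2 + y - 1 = 21*m^2 + m*(53*y + 10) + 30*y^2 - 6*y - 24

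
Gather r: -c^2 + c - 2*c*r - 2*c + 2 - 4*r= -c^2 - c + r*(-2*c - 4) + 2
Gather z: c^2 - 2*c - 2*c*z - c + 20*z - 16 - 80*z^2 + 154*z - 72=c^2 - 3*c - 80*z^2 + z*(174 - 2*c) - 88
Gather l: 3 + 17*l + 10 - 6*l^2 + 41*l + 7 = -6*l^2 + 58*l + 20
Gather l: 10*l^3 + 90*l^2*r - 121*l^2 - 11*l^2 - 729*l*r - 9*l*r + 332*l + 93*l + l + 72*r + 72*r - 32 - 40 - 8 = 10*l^3 + l^2*(90*r - 132) + l*(426 - 738*r) + 144*r - 80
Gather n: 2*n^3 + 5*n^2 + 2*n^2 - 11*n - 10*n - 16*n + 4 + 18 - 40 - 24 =2*n^3 + 7*n^2 - 37*n - 42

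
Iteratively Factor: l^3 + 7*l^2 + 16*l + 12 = (l + 3)*(l^2 + 4*l + 4) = (l + 2)*(l + 3)*(l + 2)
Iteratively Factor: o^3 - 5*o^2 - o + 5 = (o + 1)*(o^2 - 6*o + 5) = (o - 1)*(o + 1)*(o - 5)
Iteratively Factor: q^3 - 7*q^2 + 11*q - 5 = (q - 1)*(q^2 - 6*q + 5) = (q - 5)*(q - 1)*(q - 1)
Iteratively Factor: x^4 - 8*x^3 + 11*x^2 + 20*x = (x - 5)*(x^3 - 3*x^2 - 4*x) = (x - 5)*(x - 4)*(x^2 + x) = x*(x - 5)*(x - 4)*(x + 1)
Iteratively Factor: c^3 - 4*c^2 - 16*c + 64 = (c - 4)*(c^2 - 16) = (c - 4)*(c + 4)*(c - 4)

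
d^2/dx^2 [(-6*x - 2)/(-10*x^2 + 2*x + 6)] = 2*((-45*x - 2)*(-5*x^2 + x + 3) - (3*x + 1)*(10*x - 1)^2)/(-5*x^2 + x + 3)^3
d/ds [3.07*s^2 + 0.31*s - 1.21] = 6.14*s + 0.31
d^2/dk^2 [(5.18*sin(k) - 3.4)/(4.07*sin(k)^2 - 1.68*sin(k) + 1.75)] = (-85.8061820000001*sin(k)^5 + 189.863872*sin(k)^4 + 323.236144*sin(k)^3 - 440.423*sin(k)^2 - 87.74801*sin(k) + 59.69908)/(67.419143*sin(k)^6 - 83.487096*sin(k)^5 + 121.427229*sin(k)^4 - 76.536432*sin(k)^3 + 52.210725*sin(k)^2 - 15.435*sin(k) + 5.359375)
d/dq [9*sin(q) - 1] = 9*cos(q)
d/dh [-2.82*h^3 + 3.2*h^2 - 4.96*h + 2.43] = -8.46*h^2 + 6.4*h - 4.96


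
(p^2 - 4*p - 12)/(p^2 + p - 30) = (p^2 - 4*p - 12)/(p^2 + p - 30)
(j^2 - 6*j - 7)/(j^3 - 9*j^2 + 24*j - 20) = (j^2 - 6*j - 7)/(j^3 - 9*j^2 + 24*j - 20)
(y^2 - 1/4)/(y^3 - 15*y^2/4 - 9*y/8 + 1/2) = 2*(2*y - 1)/(4*y^2 - 17*y + 4)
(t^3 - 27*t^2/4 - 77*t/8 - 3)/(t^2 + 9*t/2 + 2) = (t^2 - 29*t/4 - 6)/(t + 4)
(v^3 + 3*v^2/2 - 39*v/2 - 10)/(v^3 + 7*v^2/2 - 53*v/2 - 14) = (v + 5)/(v + 7)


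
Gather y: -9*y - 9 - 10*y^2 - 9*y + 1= -10*y^2 - 18*y - 8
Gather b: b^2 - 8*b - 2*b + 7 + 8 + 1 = b^2 - 10*b + 16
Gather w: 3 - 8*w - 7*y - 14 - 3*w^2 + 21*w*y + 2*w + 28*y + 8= -3*w^2 + w*(21*y - 6) + 21*y - 3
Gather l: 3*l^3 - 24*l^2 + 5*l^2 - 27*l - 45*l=3*l^3 - 19*l^2 - 72*l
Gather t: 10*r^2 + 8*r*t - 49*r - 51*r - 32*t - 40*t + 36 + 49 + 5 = 10*r^2 - 100*r + t*(8*r - 72) + 90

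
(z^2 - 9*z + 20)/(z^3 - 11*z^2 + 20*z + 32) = (z - 5)/(z^2 - 7*z - 8)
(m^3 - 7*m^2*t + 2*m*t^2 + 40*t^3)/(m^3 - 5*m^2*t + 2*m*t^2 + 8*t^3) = (-m^2 + 3*m*t + 10*t^2)/(-m^2 + m*t + 2*t^2)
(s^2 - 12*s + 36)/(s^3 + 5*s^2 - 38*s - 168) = (s - 6)/(s^2 + 11*s + 28)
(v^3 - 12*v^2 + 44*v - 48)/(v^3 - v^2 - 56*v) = (-v^3 + 12*v^2 - 44*v + 48)/(v*(-v^2 + v + 56))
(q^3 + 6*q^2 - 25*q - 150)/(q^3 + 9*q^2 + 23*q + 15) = (q^2 + q - 30)/(q^2 + 4*q + 3)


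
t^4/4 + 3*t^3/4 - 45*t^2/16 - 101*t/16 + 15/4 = (t/4 + 1)*(t - 3)*(t - 1/2)*(t + 5/2)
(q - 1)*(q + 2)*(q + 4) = q^3 + 5*q^2 + 2*q - 8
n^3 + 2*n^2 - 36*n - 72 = (n - 6)*(n + 2)*(n + 6)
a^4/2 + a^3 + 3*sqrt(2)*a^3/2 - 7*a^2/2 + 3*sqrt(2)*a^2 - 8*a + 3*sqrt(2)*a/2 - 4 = (a/2 + 1/2)*(a + 1)*(a - sqrt(2))*(a + 4*sqrt(2))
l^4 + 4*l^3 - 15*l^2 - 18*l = l*(l - 3)*(l + 1)*(l + 6)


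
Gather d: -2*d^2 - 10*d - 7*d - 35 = -2*d^2 - 17*d - 35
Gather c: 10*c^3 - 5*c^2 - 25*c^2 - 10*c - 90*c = 10*c^3 - 30*c^2 - 100*c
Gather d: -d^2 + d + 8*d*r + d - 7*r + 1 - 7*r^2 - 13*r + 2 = -d^2 + d*(8*r + 2) - 7*r^2 - 20*r + 3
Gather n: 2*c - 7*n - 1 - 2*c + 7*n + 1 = 0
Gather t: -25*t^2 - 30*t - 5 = -25*t^2 - 30*t - 5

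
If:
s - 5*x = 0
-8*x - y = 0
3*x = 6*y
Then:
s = 0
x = 0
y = 0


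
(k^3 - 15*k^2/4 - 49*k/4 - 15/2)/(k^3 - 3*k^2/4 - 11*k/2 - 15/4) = (k - 6)/(k - 3)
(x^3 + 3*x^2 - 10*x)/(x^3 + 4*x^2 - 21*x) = (x^2 + 3*x - 10)/(x^2 + 4*x - 21)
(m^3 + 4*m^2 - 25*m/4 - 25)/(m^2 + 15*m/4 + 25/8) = 2*(2*m^2 + 3*m - 20)/(4*m + 5)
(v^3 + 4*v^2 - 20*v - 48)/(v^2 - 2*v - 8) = v + 6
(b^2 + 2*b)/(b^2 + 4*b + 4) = b/(b + 2)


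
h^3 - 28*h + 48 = (h - 4)*(h - 2)*(h + 6)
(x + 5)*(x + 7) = x^2 + 12*x + 35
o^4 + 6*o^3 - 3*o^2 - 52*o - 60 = (o - 3)*(o + 2)^2*(o + 5)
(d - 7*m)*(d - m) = d^2 - 8*d*m + 7*m^2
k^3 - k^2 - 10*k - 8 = (k - 4)*(k + 1)*(k + 2)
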